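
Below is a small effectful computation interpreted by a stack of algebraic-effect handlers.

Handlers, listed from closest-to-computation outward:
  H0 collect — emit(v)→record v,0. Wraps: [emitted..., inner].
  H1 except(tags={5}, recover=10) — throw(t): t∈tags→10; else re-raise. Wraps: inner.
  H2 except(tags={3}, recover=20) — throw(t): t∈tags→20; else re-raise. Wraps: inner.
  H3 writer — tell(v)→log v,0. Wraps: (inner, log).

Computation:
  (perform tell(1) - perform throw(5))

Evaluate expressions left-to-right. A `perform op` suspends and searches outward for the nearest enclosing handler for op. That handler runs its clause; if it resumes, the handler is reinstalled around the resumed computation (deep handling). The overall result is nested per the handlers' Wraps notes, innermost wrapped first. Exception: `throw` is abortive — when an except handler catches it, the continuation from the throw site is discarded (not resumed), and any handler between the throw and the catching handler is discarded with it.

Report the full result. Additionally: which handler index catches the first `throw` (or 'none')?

Working:
tell(1) @ H3 ⇒ log+=1
throw(5) @ H1 caught ⇒ 10
H2 returns 10
H3 returns (10, (1))
= (10, (1))

Answer: (10, (1)) ; first throw caught by: H1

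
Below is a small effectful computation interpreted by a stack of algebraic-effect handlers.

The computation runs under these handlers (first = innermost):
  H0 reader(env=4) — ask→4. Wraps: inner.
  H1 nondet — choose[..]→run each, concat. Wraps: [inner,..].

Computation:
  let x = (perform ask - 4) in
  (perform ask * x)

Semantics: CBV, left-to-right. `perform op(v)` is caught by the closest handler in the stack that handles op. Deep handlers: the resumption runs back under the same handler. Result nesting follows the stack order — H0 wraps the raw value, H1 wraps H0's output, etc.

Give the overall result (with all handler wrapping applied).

Answer: [0]

Working:
ask @ H0 ⇒ 4
ask @ H0 ⇒ 4
H0 returns 0
H1 returns [0]
= [0]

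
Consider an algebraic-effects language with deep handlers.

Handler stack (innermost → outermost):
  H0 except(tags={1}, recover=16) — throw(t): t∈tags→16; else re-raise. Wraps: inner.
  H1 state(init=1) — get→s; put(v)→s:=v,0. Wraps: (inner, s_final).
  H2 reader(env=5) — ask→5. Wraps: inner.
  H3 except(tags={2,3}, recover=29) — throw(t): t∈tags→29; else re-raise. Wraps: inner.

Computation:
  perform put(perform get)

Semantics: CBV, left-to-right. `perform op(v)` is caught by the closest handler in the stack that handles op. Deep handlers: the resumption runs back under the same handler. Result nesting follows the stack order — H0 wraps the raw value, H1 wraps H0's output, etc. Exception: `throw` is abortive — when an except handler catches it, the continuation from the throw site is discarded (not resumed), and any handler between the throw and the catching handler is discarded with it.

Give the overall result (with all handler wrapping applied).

Step-by-step:
get @ H1 ⇒ 1
put(1) @ H1 ⇒ s:=1
H0 returns 0
H1 returns (0, 1)
H2 returns (0, 1)
H3 returns (0, 1)
= (0, 1)

Answer: (0, 1)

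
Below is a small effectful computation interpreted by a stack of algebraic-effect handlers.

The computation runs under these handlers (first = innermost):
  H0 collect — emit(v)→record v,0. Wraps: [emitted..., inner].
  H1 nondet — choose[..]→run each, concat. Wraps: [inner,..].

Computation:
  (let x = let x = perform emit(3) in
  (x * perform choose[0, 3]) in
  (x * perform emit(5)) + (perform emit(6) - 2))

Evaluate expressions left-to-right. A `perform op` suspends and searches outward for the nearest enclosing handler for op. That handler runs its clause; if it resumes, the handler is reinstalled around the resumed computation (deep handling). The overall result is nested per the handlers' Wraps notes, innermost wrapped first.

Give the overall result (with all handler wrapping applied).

Evaluation trace:
emit(3) @ H0 ⇒ out+=3
choose[0, 3] @ H1
  branch[0] choose=0:
    emit(5) @ H0 ⇒ out+=5
    emit(6) @ H0 ⇒ out+=6
    H0 returns [3, 5, 6, -2]
    H1 returns [[3, 5, 6, -2]]
  branch[1] choose=3:
    emit(5) @ H0 ⇒ out+=5
    emit(6) @ H0 ⇒ out+=6
    H0 returns [3, 5, 6, -2]
    H1 returns [[3, 5, 6, -2]]
= [[3, 5, 6, -2], [3, 5, 6, -2]]

Answer: [[3, 5, 6, -2], [3, 5, 6, -2]]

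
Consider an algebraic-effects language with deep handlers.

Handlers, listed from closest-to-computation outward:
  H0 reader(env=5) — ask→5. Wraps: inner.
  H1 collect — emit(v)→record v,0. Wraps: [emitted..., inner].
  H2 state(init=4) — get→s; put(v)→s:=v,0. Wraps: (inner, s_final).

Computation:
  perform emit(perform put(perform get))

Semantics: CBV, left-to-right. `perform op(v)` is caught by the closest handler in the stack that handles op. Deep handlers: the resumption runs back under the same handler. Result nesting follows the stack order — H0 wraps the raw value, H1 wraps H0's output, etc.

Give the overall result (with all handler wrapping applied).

Working:
get @ H2 ⇒ 4
put(4) @ H2 ⇒ s:=4
emit(0) @ H1 ⇒ out+=0
H0 returns 0
H1 returns [0, 0]
H2 returns ([0, 0], 4)
= ([0, 0], 4)

Answer: ([0, 0], 4)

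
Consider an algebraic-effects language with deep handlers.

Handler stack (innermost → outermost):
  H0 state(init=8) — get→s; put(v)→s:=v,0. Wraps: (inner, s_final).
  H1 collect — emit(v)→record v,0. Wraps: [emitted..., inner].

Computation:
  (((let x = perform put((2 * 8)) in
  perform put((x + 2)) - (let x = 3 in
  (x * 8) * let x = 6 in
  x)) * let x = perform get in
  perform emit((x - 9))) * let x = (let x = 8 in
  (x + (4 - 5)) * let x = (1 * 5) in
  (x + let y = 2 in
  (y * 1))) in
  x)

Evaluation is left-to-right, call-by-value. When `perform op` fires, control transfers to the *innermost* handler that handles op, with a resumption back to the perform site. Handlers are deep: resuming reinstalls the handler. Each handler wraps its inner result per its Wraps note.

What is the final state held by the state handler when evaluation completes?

Working:
put(16) @ H0 ⇒ s:=16
put(2) @ H0 ⇒ s:=2
get @ H0 ⇒ 2
emit(-7) @ H1 ⇒ out+=-7
H0 returns (0, 2)
H1 returns [-7, (0, 2)]
= [-7, (0, 2)]

Answer: 2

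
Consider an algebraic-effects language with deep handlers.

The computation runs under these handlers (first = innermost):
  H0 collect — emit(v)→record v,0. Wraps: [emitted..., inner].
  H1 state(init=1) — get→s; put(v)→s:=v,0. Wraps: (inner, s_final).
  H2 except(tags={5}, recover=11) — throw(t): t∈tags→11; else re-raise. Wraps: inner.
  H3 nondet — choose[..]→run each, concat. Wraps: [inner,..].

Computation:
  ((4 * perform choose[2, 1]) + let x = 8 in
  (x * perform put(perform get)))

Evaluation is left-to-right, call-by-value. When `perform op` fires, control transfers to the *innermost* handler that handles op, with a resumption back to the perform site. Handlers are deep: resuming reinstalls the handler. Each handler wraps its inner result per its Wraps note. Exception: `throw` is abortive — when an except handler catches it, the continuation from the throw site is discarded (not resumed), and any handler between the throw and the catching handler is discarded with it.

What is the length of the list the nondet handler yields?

Evaluation trace:
choose[2, 1] @ H3
  branch[0] choose=2:
    get @ H1 ⇒ 1
    put(1) @ H1 ⇒ s:=1
    H0 returns [8]
    H1 returns ([8], 1)
    H2 returns ([8], 1)
    H3 returns [([8], 1)]
  branch[1] choose=1:
    get @ H1 ⇒ 1
    put(1) @ H1 ⇒ s:=1
    H0 returns [4]
    H1 returns ([4], 1)
    H2 returns ([4], 1)
    H3 returns [([4], 1)]
= [([8], 1), ([4], 1)]

Answer: 2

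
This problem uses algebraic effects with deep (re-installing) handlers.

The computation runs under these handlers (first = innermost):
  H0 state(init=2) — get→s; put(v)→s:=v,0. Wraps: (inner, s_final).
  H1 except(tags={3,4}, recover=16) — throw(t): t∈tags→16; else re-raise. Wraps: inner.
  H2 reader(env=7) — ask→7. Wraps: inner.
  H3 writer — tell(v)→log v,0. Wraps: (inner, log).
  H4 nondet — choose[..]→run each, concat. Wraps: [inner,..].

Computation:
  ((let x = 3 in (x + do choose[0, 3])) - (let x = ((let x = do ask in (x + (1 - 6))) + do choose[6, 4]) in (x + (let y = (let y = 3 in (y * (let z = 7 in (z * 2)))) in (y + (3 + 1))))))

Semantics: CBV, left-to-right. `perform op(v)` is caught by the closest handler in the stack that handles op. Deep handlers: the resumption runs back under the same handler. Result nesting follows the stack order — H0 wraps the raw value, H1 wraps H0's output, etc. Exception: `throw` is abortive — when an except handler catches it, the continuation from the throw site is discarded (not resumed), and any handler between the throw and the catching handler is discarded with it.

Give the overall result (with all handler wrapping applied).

Step-by-step:
choose[0, 3] @ H4
  branch[0] choose=0:
    ask @ H2 ⇒ 7
    choose[6, 4] @ H4
      branch[0] choose=6:
        H0 returns (-51, 2)
        H1 returns (-51, 2)
        H2 returns (-51, 2)
        H3 returns ((-51, 2), ())
        H4 returns [((-51, 2), ())]
      branch[1] choose=4:
        H0 returns (-49, 2)
        H1 returns (-49, 2)
        H2 returns (-49, 2)
        H3 returns ((-49, 2), ())
        H4 returns [((-49, 2), ())]
  branch[1] choose=3:
    ask @ H2 ⇒ 7
    choose[6, 4] @ H4
      branch[0] choose=6:
        H0 returns (-48, 2)
        H1 returns (-48, 2)
        H2 returns (-48, 2)
        H3 returns ((-48, 2), ())
        H4 returns [((-48, 2), ())]
      branch[1] choose=4:
        H0 returns (-46, 2)
        H1 returns (-46, 2)
        H2 returns (-46, 2)
        H3 returns ((-46, 2), ())
        H4 returns [((-46, 2), ())]
= [((-51, 2), ()), ((-49, 2), ()), ((-48, 2), ()), ((-46, 2), ())]

Answer: [((-51, 2), ()), ((-49, 2), ()), ((-48, 2), ()), ((-46, 2), ())]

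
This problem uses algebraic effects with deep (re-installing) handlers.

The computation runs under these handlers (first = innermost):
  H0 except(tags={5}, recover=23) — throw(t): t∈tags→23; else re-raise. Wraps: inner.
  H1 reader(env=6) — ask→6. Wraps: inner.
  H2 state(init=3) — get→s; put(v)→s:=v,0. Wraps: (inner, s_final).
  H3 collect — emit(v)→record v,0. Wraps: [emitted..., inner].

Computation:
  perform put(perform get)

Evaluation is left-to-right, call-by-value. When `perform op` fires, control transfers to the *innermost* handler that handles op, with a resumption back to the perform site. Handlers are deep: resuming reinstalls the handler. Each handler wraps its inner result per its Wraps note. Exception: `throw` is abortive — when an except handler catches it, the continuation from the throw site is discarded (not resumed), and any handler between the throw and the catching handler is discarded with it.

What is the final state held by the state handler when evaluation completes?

Evaluation trace:
get @ H2 ⇒ 3
put(3) @ H2 ⇒ s:=3
H0 returns 0
H1 returns 0
H2 returns (0, 3)
H3 returns [(0, 3)]
= [(0, 3)]

Answer: 3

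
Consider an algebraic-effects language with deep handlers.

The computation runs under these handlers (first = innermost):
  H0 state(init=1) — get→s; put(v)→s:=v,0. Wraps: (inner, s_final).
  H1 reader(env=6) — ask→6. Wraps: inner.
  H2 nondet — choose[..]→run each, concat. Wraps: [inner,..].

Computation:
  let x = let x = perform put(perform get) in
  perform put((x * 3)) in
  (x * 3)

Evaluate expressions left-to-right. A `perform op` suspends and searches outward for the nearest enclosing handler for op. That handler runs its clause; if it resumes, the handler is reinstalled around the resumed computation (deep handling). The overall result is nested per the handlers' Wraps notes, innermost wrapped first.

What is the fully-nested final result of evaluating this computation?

Answer: [(0, 0)]

Evaluation trace:
get @ H0 ⇒ 1
put(1) @ H0 ⇒ s:=1
put(0) @ H0 ⇒ s:=0
H0 returns (0, 0)
H1 returns (0, 0)
H2 returns [(0, 0)]
= [(0, 0)]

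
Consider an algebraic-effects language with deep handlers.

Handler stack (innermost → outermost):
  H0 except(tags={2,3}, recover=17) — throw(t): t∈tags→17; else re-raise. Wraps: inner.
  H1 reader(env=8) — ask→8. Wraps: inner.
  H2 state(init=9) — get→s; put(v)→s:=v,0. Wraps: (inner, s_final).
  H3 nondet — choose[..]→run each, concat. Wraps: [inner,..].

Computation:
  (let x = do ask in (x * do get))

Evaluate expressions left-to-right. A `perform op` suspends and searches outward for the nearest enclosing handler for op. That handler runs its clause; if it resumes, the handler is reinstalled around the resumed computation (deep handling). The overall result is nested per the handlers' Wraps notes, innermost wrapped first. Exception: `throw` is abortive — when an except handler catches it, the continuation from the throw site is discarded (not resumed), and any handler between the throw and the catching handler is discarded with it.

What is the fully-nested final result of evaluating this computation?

Answer: [(72, 9)]

Evaluation trace:
ask @ H1 ⇒ 8
get @ H2 ⇒ 9
H0 returns 72
H1 returns 72
H2 returns (72, 9)
H3 returns [(72, 9)]
= [(72, 9)]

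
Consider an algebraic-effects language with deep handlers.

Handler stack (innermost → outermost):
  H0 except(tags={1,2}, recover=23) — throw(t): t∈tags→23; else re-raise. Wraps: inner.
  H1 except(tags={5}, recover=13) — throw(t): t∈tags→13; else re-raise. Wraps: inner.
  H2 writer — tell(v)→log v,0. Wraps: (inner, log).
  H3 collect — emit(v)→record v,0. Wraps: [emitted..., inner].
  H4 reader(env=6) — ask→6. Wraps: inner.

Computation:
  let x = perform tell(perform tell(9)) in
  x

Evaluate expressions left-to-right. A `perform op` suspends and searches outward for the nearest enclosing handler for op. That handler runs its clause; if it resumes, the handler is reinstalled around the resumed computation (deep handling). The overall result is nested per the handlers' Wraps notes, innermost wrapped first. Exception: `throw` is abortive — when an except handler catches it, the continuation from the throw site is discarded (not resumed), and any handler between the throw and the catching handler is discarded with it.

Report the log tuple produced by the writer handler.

Answer: (9, 0)

Evaluation trace:
tell(9) @ H2 ⇒ log+=9
tell(0) @ H2 ⇒ log+=0
H0 returns 0
H1 returns 0
H2 returns (0, (9, 0))
H3 returns [(0, (9, 0))]
H4 returns [(0, (9, 0))]
= [(0, (9, 0))]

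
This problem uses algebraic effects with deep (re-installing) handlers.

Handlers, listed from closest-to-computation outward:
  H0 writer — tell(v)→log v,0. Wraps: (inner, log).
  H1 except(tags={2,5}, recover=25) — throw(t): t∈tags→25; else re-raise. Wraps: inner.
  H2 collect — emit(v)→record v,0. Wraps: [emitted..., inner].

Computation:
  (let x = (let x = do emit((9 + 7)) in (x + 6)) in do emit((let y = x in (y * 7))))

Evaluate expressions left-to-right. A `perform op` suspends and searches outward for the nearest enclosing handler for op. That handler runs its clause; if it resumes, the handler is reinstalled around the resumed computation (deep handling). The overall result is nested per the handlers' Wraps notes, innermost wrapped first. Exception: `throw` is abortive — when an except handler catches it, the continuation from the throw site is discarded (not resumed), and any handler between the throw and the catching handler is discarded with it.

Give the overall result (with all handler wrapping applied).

Evaluation trace:
emit(16) @ H2 ⇒ out+=16
emit(42) @ H2 ⇒ out+=42
H0 returns (0, ())
H1 returns (0, ())
H2 returns [16, 42, (0, ())]
= [16, 42, (0, ())]

Answer: [16, 42, (0, ())]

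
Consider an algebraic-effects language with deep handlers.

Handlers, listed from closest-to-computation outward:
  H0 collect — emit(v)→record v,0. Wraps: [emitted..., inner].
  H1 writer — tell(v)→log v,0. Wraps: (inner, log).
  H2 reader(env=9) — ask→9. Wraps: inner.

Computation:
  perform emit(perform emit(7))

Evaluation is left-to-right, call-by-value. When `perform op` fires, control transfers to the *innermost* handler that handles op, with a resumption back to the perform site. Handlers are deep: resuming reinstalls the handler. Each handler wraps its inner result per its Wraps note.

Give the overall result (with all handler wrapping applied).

Step-by-step:
emit(7) @ H0 ⇒ out+=7
emit(0) @ H0 ⇒ out+=0
H0 returns [7, 0, 0]
H1 returns ([7, 0, 0], ())
H2 returns ([7, 0, 0], ())
= ([7, 0, 0], ())

Answer: ([7, 0, 0], ())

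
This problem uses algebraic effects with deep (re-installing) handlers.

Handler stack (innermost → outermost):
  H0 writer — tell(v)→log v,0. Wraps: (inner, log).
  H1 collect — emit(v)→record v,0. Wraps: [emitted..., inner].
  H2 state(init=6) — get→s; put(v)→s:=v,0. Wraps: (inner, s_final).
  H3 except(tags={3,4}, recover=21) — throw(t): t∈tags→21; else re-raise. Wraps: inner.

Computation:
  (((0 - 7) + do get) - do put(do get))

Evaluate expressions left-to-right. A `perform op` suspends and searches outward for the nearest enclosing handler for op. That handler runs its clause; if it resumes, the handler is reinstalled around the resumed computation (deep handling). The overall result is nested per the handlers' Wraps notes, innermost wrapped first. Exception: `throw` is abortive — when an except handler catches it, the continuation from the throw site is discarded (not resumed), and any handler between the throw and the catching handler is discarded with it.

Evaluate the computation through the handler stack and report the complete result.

Answer: ([(-1, ())], 6)

Step-by-step:
get @ H2 ⇒ 6
get @ H2 ⇒ 6
put(6) @ H2 ⇒ s:=6
H0 returns (-1, ())
H1 returns [(-1, ())]
H2 returns ([(-1, ())], 6)
H3 returns ([(-1, ())], 6)
= ([(-1, ())], 6)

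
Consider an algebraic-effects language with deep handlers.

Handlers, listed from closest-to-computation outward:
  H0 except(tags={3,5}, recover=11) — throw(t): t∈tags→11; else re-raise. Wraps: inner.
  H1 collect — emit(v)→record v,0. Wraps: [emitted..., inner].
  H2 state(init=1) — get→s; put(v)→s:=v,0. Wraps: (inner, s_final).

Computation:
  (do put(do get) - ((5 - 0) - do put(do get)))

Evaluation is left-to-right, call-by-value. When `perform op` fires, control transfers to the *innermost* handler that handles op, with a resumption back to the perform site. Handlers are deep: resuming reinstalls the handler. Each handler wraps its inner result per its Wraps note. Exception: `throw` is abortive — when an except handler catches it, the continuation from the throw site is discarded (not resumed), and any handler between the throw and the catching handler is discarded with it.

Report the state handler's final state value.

Evaluation trace:
get @ H2 ⇒ 1
put(1) @ H2 ⇒ s:=1
get @ H2 ⇒ 1
put(1) @ H2 ⇒ s:=1
H0 returns -5
H1 returns [-5]
H2 returns ([-5], 1)
= ([-5], 1)

Answer: 1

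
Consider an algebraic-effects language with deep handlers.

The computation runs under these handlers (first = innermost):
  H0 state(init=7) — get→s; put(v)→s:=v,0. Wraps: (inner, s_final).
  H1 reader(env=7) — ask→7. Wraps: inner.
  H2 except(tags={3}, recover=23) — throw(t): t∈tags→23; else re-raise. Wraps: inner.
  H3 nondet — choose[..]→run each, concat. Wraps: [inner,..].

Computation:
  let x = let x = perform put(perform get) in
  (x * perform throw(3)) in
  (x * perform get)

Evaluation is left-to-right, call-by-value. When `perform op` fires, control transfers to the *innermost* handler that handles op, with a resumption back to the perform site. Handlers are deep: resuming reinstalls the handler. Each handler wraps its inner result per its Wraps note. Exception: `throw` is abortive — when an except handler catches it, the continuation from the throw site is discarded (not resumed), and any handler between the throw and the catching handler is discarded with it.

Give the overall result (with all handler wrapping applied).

Answer: [23]

Step-by-step:
get @ H0 ⇒ 7
put(7) @ H0 ⇒ s:=7
throw(3) @ H2 caught ⇒ 23
H3 returns [23]
= [23]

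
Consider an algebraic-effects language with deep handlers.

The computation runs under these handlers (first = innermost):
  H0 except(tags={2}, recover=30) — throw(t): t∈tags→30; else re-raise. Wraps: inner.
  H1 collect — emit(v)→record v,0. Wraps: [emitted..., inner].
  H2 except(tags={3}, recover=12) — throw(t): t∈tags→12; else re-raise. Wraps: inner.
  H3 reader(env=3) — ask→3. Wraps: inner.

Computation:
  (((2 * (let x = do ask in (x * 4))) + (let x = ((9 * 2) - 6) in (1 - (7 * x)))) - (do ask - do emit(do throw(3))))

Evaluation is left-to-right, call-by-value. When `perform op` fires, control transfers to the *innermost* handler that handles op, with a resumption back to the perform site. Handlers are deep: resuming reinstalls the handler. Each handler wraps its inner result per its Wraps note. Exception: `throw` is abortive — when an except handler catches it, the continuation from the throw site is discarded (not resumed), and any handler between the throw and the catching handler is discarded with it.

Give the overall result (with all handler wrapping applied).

Answer: 12

Step-by-step:
ask @ H3 ⇒ 3
ask @ H3 ⇒ 3
throw(3) @ H0 re-raised
throw(3) @ H2 caught ⇒ 12
H3 returns 12
= 12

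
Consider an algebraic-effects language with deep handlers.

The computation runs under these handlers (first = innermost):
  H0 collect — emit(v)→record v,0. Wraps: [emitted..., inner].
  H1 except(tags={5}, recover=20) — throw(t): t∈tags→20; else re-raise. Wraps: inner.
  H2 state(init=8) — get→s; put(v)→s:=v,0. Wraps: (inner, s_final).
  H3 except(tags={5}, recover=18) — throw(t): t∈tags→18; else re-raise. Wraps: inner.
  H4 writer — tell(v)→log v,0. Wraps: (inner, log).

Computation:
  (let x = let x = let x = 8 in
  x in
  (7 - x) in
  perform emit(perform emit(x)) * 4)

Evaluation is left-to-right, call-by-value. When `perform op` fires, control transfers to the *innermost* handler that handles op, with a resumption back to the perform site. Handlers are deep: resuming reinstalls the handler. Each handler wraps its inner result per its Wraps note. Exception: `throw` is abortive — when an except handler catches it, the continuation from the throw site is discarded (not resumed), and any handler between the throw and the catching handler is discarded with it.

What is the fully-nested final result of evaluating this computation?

Answer: (([-1, 0, 0], 8), ())

Evaluation trace:
emit(-1) @ H0 ⇒ out+=-1
emit(0) @ H0 ⇒ out+=0
H0 returns [-1, 0, 0]
H1 returns [-1, 0, 0]
H2 returns ([-1, 0, 0], 8)
H3 returns ([-1, 0, 0], 8)
H4 returns (([-1, 0, 0], 8), ())
= (([-1, 0, 0], 8), ())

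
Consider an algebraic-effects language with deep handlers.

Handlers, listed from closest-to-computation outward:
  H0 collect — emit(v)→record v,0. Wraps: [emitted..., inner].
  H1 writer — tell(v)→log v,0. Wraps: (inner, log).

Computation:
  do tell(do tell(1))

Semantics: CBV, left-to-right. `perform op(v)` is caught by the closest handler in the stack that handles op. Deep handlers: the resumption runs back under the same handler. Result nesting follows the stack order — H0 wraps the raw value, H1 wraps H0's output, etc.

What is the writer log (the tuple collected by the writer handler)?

Working:
tell(1) @ H1 ⇒ log+=1
tell(0) @ H1 ⇒ log+=0
H0 returns [0]
H1 returns ([0], (1, 0))
= ([0], (1, 0))

Answer: (1, 0)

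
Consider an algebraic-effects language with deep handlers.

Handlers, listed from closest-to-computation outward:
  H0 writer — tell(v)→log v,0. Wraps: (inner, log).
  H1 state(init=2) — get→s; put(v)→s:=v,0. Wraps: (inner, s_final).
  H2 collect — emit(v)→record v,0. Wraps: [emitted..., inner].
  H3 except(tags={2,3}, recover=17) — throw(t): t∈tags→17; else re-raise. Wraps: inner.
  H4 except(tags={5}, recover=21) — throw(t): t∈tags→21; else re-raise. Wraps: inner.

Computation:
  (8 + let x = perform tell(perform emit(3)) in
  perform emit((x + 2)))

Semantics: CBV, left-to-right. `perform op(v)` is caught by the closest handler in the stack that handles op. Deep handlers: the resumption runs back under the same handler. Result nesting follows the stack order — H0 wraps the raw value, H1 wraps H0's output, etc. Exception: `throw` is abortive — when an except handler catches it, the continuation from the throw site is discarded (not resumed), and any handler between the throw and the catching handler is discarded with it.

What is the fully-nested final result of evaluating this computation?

Step-by-step:
emit(3) @ H2 ⇒ out+=3
tell(0) @ H0 ⇒ log+=0
emit(2) @ H2 ⇒ out+=2
H0 returns (8, (0))
H1 returns ((8, (0)), 2)
H2 returns [3, 2, ((8, (0)), 2)]
H3 returns [3, 2, ((8, (0)), 2)]
H4 returns [3, 2, ((8, (0)), 2)]
= [3, 2, ((8, (0)), 2)]

Answer: [3, 2, ((8, (0)), 2)]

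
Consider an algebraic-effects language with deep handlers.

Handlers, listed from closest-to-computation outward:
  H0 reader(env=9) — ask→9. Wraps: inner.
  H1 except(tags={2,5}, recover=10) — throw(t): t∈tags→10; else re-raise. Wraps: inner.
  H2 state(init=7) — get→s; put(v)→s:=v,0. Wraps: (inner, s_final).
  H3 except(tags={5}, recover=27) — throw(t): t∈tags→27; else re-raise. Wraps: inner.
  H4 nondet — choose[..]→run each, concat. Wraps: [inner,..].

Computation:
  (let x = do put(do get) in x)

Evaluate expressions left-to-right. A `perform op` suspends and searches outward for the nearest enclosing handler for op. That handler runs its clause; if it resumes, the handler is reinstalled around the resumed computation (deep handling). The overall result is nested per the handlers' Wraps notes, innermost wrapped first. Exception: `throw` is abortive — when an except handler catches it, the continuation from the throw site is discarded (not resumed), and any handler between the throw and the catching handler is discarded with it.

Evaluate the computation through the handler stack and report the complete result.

Step-by-step:
get @ H2 ⇒ 7
put(7) @ H2 ⇒ s:=7
H0 returns 0
H1 returns 0
H2 returns (0, 7)
H3 returns (0, 7)
H4 returns [(0, 7)]
= [(0, 7)]

Answer: [(0, 7)]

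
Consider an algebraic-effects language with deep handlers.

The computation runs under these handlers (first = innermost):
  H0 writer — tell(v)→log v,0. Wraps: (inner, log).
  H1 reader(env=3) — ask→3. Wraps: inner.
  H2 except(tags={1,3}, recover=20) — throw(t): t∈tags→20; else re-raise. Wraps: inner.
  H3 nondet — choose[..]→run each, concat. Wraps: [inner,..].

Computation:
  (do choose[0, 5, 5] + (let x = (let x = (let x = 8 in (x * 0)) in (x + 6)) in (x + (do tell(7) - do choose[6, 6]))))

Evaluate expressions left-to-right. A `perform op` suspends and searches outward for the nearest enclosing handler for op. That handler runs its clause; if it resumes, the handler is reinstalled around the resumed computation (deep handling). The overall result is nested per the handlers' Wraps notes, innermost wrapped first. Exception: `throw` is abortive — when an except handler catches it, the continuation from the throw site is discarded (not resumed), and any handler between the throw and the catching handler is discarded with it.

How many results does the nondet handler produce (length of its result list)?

Step-by-step:
choose[0, 5, 5] @ H3
  branch[0] choose=0:
    tell(7) @ H0 ⇒ log+=7
    choose[6, 6] @ H3
      branch[0] choose=6:
        H0 returns (0, (7))
        H1 returns (0, (7))
        H2 returns (0, (7))
        H3 returns [(0, (7))]
      branch[1] choose=6:
        H0 returns (0, (7))
        H1 returns (0, (7))
        H2 returns (0, (7))
        H3 returns [(0, (7))]
  branch[1] choose=5:
    tell(7) @ H0 ⇒ log+=7
    choose[6, 6] @ H3
      branch[0] choose=6:
        H0 returns (5, (7))
        H1 returns (5, (7))
        H2 returns (5, (7))
        H3 returns [(5, (7))]
      branch[1] choose=6:
        H0 returns (5, (7))
        H1 returns (5, (7))
        H2 returns (5, (7))
        H3 returns [(5, (7))]
  branch[2] choose=5:
    tell(7) @ H0 ⇒ log+=7
    choose[6, 6] @ H3
      branch[0] choose=6:
        H0 returns (5, (7))
        H1 returns (5, (7))
        H2 returns (5, (7))
        H3 returns [(5, (7))]
      branch[1] choose=6:
        H0 returns (5, (7))
        H1 returns (5, (7))
        H2 returns (5, (7))
        H3 returns [(5, (7))]
= [(0, (7)), (0, (7)), (5, (7)), (5, (7)), (5, (7)), (5, (7))]

Answer: 6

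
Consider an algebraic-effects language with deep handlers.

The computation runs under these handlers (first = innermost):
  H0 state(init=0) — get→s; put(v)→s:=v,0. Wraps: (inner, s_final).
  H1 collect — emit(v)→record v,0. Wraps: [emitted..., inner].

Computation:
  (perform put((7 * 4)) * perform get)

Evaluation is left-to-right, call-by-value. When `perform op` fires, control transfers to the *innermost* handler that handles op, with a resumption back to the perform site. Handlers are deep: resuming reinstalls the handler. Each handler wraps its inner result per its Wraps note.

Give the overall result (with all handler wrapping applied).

Working:
put(28) @ H0 ⇒ s:=28
get @ H0 ⇒ 28
H0 returns (0, 28)
H1 returns [(0, 28)]
= [(0, 28)]

Answer: [(0, 28)]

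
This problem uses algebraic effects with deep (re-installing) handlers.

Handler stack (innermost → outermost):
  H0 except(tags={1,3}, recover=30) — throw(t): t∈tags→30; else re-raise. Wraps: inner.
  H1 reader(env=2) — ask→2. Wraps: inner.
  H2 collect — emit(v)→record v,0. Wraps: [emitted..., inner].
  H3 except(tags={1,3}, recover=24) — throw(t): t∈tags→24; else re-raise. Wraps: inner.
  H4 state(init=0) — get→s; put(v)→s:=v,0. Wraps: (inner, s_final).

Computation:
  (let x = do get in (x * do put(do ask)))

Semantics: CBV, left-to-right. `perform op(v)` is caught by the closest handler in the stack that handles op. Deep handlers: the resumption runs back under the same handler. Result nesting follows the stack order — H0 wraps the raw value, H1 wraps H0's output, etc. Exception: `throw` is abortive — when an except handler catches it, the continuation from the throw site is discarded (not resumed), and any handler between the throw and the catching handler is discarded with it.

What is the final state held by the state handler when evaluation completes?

Answer: 2

Working:
get @ H4 ⇒ 0
ask @ H1 ⇒ 2
put(2) @ H4 ⇒ s:=2
H0 returns 0
H1 returns 0
H2 returns [0]
H3 returns [0]
H4 returns ([0], 2)
= ([0], 2)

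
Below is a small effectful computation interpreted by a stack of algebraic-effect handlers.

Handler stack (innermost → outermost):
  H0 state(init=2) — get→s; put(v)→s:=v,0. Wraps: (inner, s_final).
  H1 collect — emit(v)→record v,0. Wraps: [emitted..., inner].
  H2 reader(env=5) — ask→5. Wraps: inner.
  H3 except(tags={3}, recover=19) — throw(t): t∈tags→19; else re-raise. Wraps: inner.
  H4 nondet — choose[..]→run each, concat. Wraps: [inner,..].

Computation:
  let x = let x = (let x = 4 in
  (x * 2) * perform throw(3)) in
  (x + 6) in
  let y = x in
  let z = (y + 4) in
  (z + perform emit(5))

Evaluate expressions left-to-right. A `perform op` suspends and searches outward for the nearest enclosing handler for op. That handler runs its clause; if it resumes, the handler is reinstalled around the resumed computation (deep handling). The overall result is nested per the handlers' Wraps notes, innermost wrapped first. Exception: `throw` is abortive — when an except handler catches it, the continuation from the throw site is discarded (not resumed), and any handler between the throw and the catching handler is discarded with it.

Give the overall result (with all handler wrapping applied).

Answer: [19]

Working:
throw(3) @ H3 caught ⇒ 19
H4 returns [19]
= [19]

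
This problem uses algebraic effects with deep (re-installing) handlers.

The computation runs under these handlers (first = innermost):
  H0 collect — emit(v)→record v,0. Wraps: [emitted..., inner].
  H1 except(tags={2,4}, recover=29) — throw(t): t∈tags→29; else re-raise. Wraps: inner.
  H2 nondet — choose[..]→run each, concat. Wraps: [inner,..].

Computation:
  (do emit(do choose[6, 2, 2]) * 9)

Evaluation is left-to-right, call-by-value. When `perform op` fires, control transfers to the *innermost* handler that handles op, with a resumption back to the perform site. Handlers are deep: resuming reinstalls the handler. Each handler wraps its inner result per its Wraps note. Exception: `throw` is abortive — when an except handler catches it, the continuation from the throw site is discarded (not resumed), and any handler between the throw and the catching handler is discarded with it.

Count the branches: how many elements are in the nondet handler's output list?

Answer: 3

Step-by-step:
choose[6, 2, 2] @ H2
  branch[0] choose=6:
    emit(6) @ H0 ⇒ out+=6
    H0 returns [6, 0]
    H1 returns [6, 0]
    H2 returns [[6, 0]]
  branch[1] choose=2:
    emit(2) @ H0 ⇒ out+=2
    H0 returns [2, 0]
    H1 returns [2, 0]
    H2 returns [[2, 0]]
  branch[2] choose=2:
    emit(2) @ H0 ⇒ out+=2
    H0 returns [2, 0]
    H1 returns [2, 0]
    H2 returns [[2, 0]]
= [[6, 0], [2, 0], [2, 0]]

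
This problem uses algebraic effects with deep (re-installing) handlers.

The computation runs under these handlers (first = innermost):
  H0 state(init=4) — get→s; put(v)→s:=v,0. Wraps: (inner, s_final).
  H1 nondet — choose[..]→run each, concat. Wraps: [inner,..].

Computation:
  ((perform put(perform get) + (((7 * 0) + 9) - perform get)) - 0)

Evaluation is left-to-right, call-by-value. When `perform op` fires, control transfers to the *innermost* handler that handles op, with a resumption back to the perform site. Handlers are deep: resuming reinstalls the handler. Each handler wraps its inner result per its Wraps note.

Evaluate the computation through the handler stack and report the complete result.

Evaluation trace:
get @ H0 ⇒ 4
put(4) @ H0 ⇒ s:=4
get @ H0 ⇒ 4
H0 returns (5, 4)
H1 returns [(5, 4)]
= [(5, 4)]

Answer: [(5, 4)]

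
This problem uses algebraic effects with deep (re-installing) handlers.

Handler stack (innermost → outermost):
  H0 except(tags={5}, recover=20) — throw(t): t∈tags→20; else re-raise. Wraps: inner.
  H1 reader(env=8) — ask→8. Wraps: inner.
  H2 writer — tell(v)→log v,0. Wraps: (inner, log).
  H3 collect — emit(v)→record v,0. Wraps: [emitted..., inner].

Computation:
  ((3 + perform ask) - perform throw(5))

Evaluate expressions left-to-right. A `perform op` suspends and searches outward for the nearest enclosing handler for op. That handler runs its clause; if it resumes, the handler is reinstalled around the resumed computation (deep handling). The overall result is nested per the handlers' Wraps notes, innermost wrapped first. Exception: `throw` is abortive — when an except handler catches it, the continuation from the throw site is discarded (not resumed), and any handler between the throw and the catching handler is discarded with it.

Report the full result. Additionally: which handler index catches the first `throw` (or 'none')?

Working:
ask @ H1 ⇒ 8
throw(5) @ H0 caught ⇒ 20
H1 returns 20
H2 returns (20, ())
H3 returns [(20, ())]
= [(20, ())]

Answer: [(20, ())] ; first throw caught by: H0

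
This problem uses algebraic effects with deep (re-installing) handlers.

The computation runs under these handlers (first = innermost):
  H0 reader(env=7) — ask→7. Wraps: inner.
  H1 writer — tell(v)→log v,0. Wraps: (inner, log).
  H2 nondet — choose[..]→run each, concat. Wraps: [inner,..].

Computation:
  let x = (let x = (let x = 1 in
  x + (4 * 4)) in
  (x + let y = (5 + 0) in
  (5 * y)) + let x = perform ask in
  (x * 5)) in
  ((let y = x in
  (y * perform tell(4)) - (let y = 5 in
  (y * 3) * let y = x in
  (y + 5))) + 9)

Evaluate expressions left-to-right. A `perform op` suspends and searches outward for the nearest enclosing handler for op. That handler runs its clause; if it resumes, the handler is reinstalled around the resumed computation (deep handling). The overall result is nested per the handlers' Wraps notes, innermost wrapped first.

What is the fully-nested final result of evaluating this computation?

Answer: [(-1221, (4))]

Evaluation trace:
ask @ H0 ⇒ 7
tell(4) @ H1 ⇒ log+=4
H0 returns -1221
H1 returns (-1221, (4))
H2 returns [(-1221, (4))]
= [(-1221, (4))]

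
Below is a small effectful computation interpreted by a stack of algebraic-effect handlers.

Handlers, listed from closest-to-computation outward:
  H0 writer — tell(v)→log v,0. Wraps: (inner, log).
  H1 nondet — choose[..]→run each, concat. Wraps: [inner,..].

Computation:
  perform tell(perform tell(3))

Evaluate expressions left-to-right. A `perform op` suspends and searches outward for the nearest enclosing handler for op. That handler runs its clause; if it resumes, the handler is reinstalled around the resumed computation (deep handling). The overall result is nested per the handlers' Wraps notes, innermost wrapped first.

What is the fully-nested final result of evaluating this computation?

Step-by-step:
tell(3) @ H0 ⇒ log+=3
tell(0) @ H0 ⇒ log+=0
H0 returns (0, (3, 0))
H1 returns [(0, (3, 0))]
= [(0, (3, 0))]

Answer: [(0, (3, 0))]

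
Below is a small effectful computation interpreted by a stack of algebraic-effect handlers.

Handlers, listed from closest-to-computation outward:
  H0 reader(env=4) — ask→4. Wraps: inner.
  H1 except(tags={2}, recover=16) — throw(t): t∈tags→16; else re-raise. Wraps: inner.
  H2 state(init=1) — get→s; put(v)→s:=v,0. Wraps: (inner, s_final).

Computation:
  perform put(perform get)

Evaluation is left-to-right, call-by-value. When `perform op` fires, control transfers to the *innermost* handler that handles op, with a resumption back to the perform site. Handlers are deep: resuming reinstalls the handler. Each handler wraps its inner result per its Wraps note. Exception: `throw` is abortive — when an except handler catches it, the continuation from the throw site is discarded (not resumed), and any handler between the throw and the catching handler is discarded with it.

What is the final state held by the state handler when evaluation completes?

Step-by-step:
get @ H2 ⇒ 1
put(1) @ H2 ⇒ s:=1
H0 returns 0
H1 returns 0
H2 returns (0, 1)
= (0, 1)

Answer: 1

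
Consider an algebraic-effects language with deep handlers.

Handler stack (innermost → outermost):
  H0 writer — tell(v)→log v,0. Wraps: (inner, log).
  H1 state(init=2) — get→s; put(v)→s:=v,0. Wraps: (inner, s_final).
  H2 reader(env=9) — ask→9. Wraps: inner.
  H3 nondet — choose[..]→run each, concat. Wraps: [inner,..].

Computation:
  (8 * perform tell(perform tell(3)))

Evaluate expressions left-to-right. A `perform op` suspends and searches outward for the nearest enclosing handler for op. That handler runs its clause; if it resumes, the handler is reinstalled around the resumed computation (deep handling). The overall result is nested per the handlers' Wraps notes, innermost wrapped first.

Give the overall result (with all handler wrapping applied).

Working:
tell(3) @ H0 ⇒ log+=3
tell(0) @ H0 ⇒ log+=0
H0 returns (0, (3, 0))
H1 returns ((0, (3, 0)), 2)
H2 returns ((0, (3, 0)), 2)
H3 returns [((0, (3, 0)), 2)]
= [((0, (3, 0)), 2)]

Answer: [((0, (3, 0)), 2)]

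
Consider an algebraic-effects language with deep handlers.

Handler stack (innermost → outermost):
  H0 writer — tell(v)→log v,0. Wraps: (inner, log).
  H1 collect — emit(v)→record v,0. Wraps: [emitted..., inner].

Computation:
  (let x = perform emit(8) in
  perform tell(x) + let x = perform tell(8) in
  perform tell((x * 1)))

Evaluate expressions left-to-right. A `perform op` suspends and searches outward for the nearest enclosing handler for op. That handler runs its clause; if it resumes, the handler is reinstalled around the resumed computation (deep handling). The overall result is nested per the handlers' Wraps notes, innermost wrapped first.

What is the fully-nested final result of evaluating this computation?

Answer: [8, (0, (0, 8, 0))]

Evaluation trace:
emit(8) @ H1 ⇒ out+=8
tell(0) @ H0 ⇒ log+=0
tell(8) @ H0 ⇒ log+=8
tell(0) @ H0 ⇒ log+=0
H0 returns (0, (0, 8, 0))
H1 returns [8, (0, (0, 8, 0))]
= [8, (0, (0, 8, 0))]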